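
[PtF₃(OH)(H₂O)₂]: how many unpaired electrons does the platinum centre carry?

Each fluoride is −1; each hydroxide is −1; water is neutral; balancing the 0 overall charge requires Pt(IV).
Group 10 minus oxidation state 4 gives a d⁶ configuration.
The spin state decides the count: a 5d ion has a large Δₒ and is invariably low-spin.
An octahedral low-spin d⁶ ion is t₂g⁶e_g⁰, giving 0 unpaired electrons.

0 unpaired electrons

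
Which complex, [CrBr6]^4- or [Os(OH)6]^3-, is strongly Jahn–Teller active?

[CrBr6]^4-: Summing ligand charges against the −4 overall charge gives an oxidation state of +2 for chromium. Cr sits in group 6, so the d-electron count is 6 − 2 = 4. Bromide is a weak-field ligand for a first-row metal, so the complex is high-spin. The t₂g³e_g¹ (high-spin) configuration has an unevenly filled e_g set; the Jahn–Teller theorem predicts a tetragonal distortion (typically axial elongation) to lift the degeneracy.
[Os(OH)6]^3-: Each hydroxide is −1; balancing the −3 overall charge requires Os(III). Osmium is a group-8 element; Os(III) is therefore d⁵. A 5d ion has a large Δₒ and is invariably low-spin. The d⁵ configuration leaves the e_g set evenly filled (or empty) — no strong Jahn–Teller driving force.

[CrBr6]^4-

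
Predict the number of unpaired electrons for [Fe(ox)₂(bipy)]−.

5 unpaired electrons

Each oxalate is −2; 2,2′-bipyridine is neutral; balancing the −1 overall charge requires Fe(III).
Fe sits in group 8, so the d-electron count is 8 − 3 = 5.
Counting donor atoms: 2×oxalate (bidentate) → 4 donors; 1×2,2′-bipyridine (bidentate) → 2 donors. Coordination number = 6.
The spin state decides the count: Oxalate is a weak-field ligand for a first-row metal, so the complex is high-spin.
An octahedral high-spin d⁵ ion is t₂g³e_g², giving 5 unpaired electrons.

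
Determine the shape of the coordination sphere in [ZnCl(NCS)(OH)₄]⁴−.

Each chloride is −1; each isothiocyanate is −1; each hydroxide is −1; balancing the −4 overall charge requires Zn(II).
Zinc is a group-12 element; Zn(II) is therefore d¹⁰.
With 6 monodentate ligands the coordination number is 6.
Six donors around a single metal centre give an octahedral coordination sphere.

octahedral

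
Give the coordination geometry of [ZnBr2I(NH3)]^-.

Each bromide is −1; each iodide is −1; ammonia is neutral; balancing the −1 overall charge requires Zn(II).
Group 12 minus oxidation state 2 gives a d¹⁰ configuration.
With 4 monodentate ligands the coordination number is 4.
A d¹⁰ ion has no crystal-field stabilisation preference between square planar and tetrahedral, so four ligands adopt the sterically favoured tetrahedral geometry.

tetrahedral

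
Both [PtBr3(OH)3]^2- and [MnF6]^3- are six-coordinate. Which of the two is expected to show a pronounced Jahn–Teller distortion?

[MnF6]^3-

[PtBr3(OH)3]^2-: Each bromide is −1; each hydroxide is −1; balancing the −2 overall charge requires Pt(IV). Group 10 minus oxidation state 4 gives a d⁶ configuration. A 5d ion has a large Δₒ and is invariably low-spin. The d⁶ configuration leaves the e_g set evenly filled (or empty) — no strong Jahn–Teller driving force.
[MnF6]^3-: Each fluoride is −1; balancing the −3 overall charge requires Mn(III). Mn sits in group 7, so the d-electron count is 7 − 3 = 4. Fluoride is a weak-field ligand for a first-row metal, so the complex is high-spin. The t₂g³e_g¹ (high-spin) configuration has an unevenly filled e_g set; the Jahn–Teller theorem predicts a tetragonal distortion (typically axial elongation) to lift the degeneracy.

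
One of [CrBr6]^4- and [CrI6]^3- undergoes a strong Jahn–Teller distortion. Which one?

[CrBr6]^4-: Summing ligand charges against the −4 overall charge gives an oxidation state of +2 for chromium. Cr sits in group 6, so the d-electron count is 6 − 2 = 4. Bromide is a weak-field ligand for a first-row metal, so the complex is high-spin. The t₂g³e_g¹ (high-spin) configuration has an unevenly filled e_g set; the Jahn–Teller theorem predicts a tetragonal distortion (typically axial elongation) to lift the degeneracy.
[CrI6]^3-: Each iodide is −1; balancing the −3 overall charge requires Cr(III). Chromium is a group-6 element; Cr(III) is therefore d³. The d³ configuration leaves the e_g set evenly filled (or empty) — no strong Jahn–Teller driving force.

[CrBr6]^4-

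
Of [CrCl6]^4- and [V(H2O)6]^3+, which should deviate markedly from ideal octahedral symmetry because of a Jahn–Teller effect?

[CrCl6]^4-: Each chloride is −1; balancing the −4 overall charge requires Cr(II). Cr sits in group 6, so the d-electron count is 6 − 2 = 4. Chloride is a weak-field ligand for a first-row metal, so the complex is high-spin. The t₂g³e_g¹ (high-spin) configuration has an unevenly filled e_g set; the Jahn–Teller theorem predicts a tetragonal distortion (typically axial elongation) to lift the degeneracy.
[V(H2O)6]^3+: Summing ligand charges against the +3 overall charge gives an oxidation state of +3 for vanadium. Vanadium is a group-5 element; V(III) is therefore d². The d² configuration leaves the e_g set evenly filled (or empty) — no strong Jahn–Teller driving force.

[CrCl6]^4-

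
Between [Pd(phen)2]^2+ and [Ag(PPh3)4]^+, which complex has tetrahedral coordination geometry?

[Ag(PPh3)4]^+

For [Pd(phen)2]^2+: Summing ligand charges against the +2 overall charge gives an oxidation state of +2 for palladium. Pd sits in group 10, so the d-electron count is 10 − 2 = 8. A 4d d⁸ ion has a large crystal-field splitting; square planar leaves the high-energy d_{x²−y²} orbital empty and maximises CFSE. → square planar.
For [Ag(PPh3)4]^+: Triphenylphosphine is neutral; balancing the +1 overall charge requires Ag(I). Group 11 minus oxidation state 1 gives a d¹⁰ configuration. A d¹⁰ ion has no crystal-field stabilisation preference between square planar and tetrahedral, so four ligands adopt the sterically favoured tetrahedral geometry. → tetrahedral.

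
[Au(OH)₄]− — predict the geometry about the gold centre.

Ligand charges: each hydroxide is −1. With an overall charge of −1 the gold centre must be in the +3 oxidation state.
Gold is a group-11 element; Au(III) is therefore d⁸.
Coordination number: 4.
A 5d d⁸ ion has a large crystal-field splitting; square planar leaves the high-energy d_{x²−y²} orbital empty and maximises CFSE.

square planar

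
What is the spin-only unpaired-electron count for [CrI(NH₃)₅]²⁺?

3 unpaired electrons

Summing ligand charges against the +2 overall charge gives an oxidation state of +3 for chromium.
Chromium is a group-6 element; Cr(III) is therefore d³.
In an octahedral field the d³ configuration is t₂g³e_g⁰ (only one arrangement possible), giving 3 unpaired electrons.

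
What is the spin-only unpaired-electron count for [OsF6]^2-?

Ligand charges: each fluoride is −1. With an overall charge of −2 the osmium centre must be in the +4 oxidation state.
Group 8 minus oxidation state 4 gives a d⁴ configuration.
The spin state decides the count: a 5d ion has a large Δₒ and is invariably low-spin.
An octahedral low-spin d⁴ ion is t₂g⁴e_g⁰, giving 2 unpaired electrons.

2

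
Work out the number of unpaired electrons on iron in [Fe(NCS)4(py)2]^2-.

Ligand charges: each isothiocyanate is −1; pyridine is neutral. With an overall charge of −2 the iron centre must be in the +2 oxidation state.
Iron is a group-8 element; Fe(II) is therefore d⁶.
The spin state decides the count: Isothiocyanate is a weak-field ligand for a first-row metal, so the complex is high-spin.
An octahedral high-spin d⁶ ion is t₂g⁴e_g², giving 4 unpaired electrons.

4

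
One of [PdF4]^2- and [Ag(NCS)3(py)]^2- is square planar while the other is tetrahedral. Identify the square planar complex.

[PdF4]^2-

For [PdF4]^2-: Each fluoride is −1; balancing the −2 overall charge requires Pd(II). Group 10 minus oxidation state 2 gives a d⁸ configuration. A 4d d⁸ ion has a large crystal-field splitting; square planar leaves the high-energy d_{x²−y²} orbital empty and maximises CFSE. → square planar.
For [Ag(NCS)3(py)]^2-: Ligand charges: each isothiocyanate is −1; pyridine is neutral. With an overall charge of −2 the silver centre must be in the +1 oxidation state. Group 11 minus oxidation state 1 gives a d¹⁰ configuration. A d¹⁰ ion has no crystal-field stabilisation preference between square planar and tetrahedral, so four ligands adopt the sterically favoured tetrahedral geometry. → tetrahedral.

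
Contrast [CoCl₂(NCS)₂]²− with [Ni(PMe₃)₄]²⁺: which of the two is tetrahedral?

For [CoCl₂(NCS)₂]²−: Ligand charges: each chloride is −1; each isothiocyanate is −1. With an overall charge of −2 the cobalt centre must be in the +2 oxidation state. Cobalt is a group-9 element; Co(II) is therefore d⁷. For a high-spin 3d d⁷ ion with weak-field ligands the small Δₜ gives little square-planar CFSE advantage, so four ligands adopt the sterically favoured tetrahedral geometry. → tetrahedral.
For [Ni(PMe₃)₄]²⁺: Trimethylphosphine is neutral; balancing the +2 overall charge requires Ni(II). Nickel is a group-10 element; Ni(II) is therefore d⁸. Trimethylphosphine is a strong-field ligand (high in the spectrochemical series). A 3d d⁸ ion with strong-field ligands gains enough CFSE to favour square planar over tetrahedral. → square planar.

[CoCl₂(NCS)₂]²−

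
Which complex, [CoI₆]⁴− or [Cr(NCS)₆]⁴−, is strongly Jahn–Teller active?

[Cr(NCS)₆]⁴−

[CoI₆]⁴−: Each iodide is −1; balancing the −4 overall charge requires Co(II). Group 9 minus oxidation state 2 gives a d⁷ configuration. Iodide is a weak-field ligand for a first-row metal, so the complex is high-spin. The d⁷ configuration leaves the e_g set evenly filled (or empty) — no strong Jahn–Teller driving force.
[Cr(NCS)₆]⁴−: Ligand charges: each isothiocyanate is −1. With an overall charge of −4 the chromium centre must be in the +2 oxidation state. Chromium is a group-6 element; Cr(II) is therefore d⁴. Isothiocyanate is a weak-field ligand for a first-row metal, so the complex is high-spin. The t₂g³e_g¹ (high-spin) configuration has an unevenly filled e_g set; the Jahn–Teller theorem predicts a tetragonal distortion (typically axial elongation) to lift the degeneracy.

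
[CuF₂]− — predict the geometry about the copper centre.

Summing ligand charges against the −1 overall charge gives an oxidation state of +1 for copper.
Cu sits in group 11, so the d-electron count is 11 − 1 = 10.
Coordination number: 2.
A d¹⁰ ion with only two ligands adopts a linear arrangement (sp hybridisation; no CFSE preference).

linear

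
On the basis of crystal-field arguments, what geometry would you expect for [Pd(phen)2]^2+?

square planar

1,10-phenanthroline is neutral; balancing the +2 overall charge requires Pd(II).
Pd sits in group 10, so the d-electron count is 10 − 2 = 8.
Counting donor atoms: 2×1,10-phenanthroline (bidentate) → 4 donors. Coordination number = 4.
A 4d d⁸ ion has a large crystal-field splitting; square planar leaves the high-energy d_{x²−y²} orbital empty and maximises CFSE.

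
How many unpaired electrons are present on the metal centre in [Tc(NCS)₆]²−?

3 unpaired electrons

Summing ligand charges against the −2 overall charge gives an oxidation state of +4 for technetium.
Technetium is a group-7 element; Tc(IV) is therefore d³.
In an octahedral field the d³ configuration is t₂g³e_g⁰ (only one arrangement possible), giving 3 unpaired electrons.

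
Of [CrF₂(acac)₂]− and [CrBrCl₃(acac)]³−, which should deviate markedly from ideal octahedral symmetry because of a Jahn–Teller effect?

[CrF₂(acac)₂]−: Each fluoride is −1; each acetylacetonate is −1; balancing the −1 overall charge requires Cr(III). Group 6 minus oxidation state 3 gives a d³ configuration. The d³ configuration leaves the e_g set evenly filled (or empty) — no strong Jahn–Teller driving force.
[CrBrCl₃(acac)]³−: Ligand charges: each bromide is −1; each chloride is −1; each acetylacetonate is −1. With an overall charge of −3 the chromium centre must be in the +2 oxidation state. Group 6 minus oxidation state 2 gives a d⁴ configuration. Acetylacetonate, bromide, and chloride are weak-field ligands for a first-row metal, so the complex is high-spin. The t₂g³e_g¹ (high-spin) configuration has an unevenly filled e_g set; the Jahn–Teller theorem predicts a tetragonal distortion (typically axial elongation) to lift the degeneracy.

[CrBrCl₃(acac)]³−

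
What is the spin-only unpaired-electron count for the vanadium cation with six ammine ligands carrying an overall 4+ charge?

1 unpaired electron

Ligand charges: ammonia is neutral. With an overall charge of +4 the vanadium centre must be in the +4 oxidation state.
Group 5 minus oxidation state 4 gives a d¹ configuration.
In an octahedral field the d¹ configuration is t₂g¹e_g⁰ (only one arrangement possible), giving 1 unpaired electron.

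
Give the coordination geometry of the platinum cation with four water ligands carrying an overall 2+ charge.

square planar

Summing ligand charges against the +2 overall charge gives an oxidation state of +2 for platinum.
Pt sits in group 10, so the d-electron count is 10 − 2 = 8.
Coordination number: 4.
A 5d d⁸ ion has a large crystal-field splitting; square planar leaves the high-energy d_{x²−y²} orbital empty and maximises CFSE.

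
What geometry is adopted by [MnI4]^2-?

tetrahedral

Summing ligand charges against the −2 overall charge gives an oxidation state of +2 for manganese.
Group 7 minus oxidation state 2 gives a d⁵ configuration.
Coordination number: 4.
Iodide is a weak-field ligand.
A high-spin d⁵ ion has zero CFSE in either geometry, so four ligands adopt the sterically favoured tetrahedral geometry.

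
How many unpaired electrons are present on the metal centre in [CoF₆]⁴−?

3 unpaired electrons

Summing ligand charges against the −4 overall charge gives an oxidation state of +2 for cobalt.
Co sits in group 9, so the d-electron count is 9 − 2 = 7.
The spin state decides the count: Fluoride is a weak-field ligand for a first-row metal, so the complex is high-spin.
An octahedral high-spin d⁷ ion is t₂g⁵e_g², giving 3 unpaired electrons.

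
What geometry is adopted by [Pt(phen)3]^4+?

octahedral

1,10-phenanthroline is neutral; balancing the +4 overall charge requires Pt(IV).
Group 10 minus oxidation state 4 gives a d⁶ configuration.
Counting donor atoms: 3×1,10-phenanthroline (bidentate) → 6 donors. Coordination number = 6.
Six donors around a single metal centre give an octahedral coordination sphere.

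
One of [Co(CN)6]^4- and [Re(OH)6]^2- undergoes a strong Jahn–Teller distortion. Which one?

[Co(CN)6]^4-: Ligand charges: each cyanide is −1. With an overall charge of −4 the cobalt centre must be in the +2 oxidation state. Cobalt is a group-9 element; Co(II) is therefore d⁷. Cyanide is a strong-field ligand (high in the spectrochemical series) for a first-row metal, so the complex is low-spin. The t₂g⁶e_g¹ (low-spin) configuration has an unevenly filled e_g set; the Jahn–Teller theorem predicts a tetragonal distortion (typically axial elongation) to lift the degeneracy.
[Re(OH)6]^2-: Ligand charges: each hydroxide is −1. With an overall charge of −2 the rhenium centre must be in the +4 oxidation state. Group 7 minus oxidation state 4 gives a d³ configuration. The d³ configuration leaves the e_g set evenly filled (or empty) — no strong Jahn–Teller driving force.

[Co(CN)6]^4-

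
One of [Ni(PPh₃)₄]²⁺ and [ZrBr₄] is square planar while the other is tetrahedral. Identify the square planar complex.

For [Ni(PPh₃)₄]²⁺: Summing ligand charges against the +2 overall charge gives an oxidation state of +2 for nickel. Group 10 minus oxidation state 2 gives a d⁸ configuration. Triphenylphosphine is a strong-field ligand (high in the spectrochemical series). A 3d d⁸ ion with strong-field ligands gains enough CFSE to favour square planar over tetrahedral. → square planar.
For [ZrBr₄]: Each bromide is −1; balancing the 0 overall charge requires Zr(IV). Zirconium is a group-4 element; Zr(IV) is therefore d⁰. A d⁰ ion has no crystal-field stabilisation preference between square planar and tetrahedral, so four ligands adopt the sterically favoured tetrahedral geometry. → tetrahedral.

[Ni(PPh₃)₄]²⁺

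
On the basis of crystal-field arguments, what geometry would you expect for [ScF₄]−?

Summing ligand charges against the −1 overall charge gives an oxidation state of +3 for scandium.
Group 3 minus oxidation state 3 gives a d⁰ configuration.
Coordination number: 4.
A d⁰ ion has no crystal-field stabilisation preference between square planar and tetrahedral, so four ligands adopt the sterically favoured tetrahedral geometry.

tetrahedral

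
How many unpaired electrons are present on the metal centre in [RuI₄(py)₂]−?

Each iodide is −1; pyridine is neutral; balancing the −1 overall charge requires Ru(III).
Group 8 minus oxidation state 3 gives a d⁵ configuration.
The spin state decides the count: a 4d ion has a large Δₒ and is invariably low-spin.
An octahedral low-spin d⁵ ion is t₂g⁵e_g⁰, giving 1 unpaired electron.

1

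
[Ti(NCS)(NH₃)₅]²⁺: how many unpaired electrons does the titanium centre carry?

1 unpaired electron

Summing ligand charges against the +2 overall charge gives an oxidation state of +3 for titanium.
Group 4 minus oxidation state 3 gives a d¹ configuration.
In an octahedral field the d¹ configuration is t₂g¹e_g⁰ (only one arrangement possible), giving 1 unpaired electron.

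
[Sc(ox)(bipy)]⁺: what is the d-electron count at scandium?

d⁰

Ligand charges: each oxalate is −2; 2,2′-bipyridine is neutral. With an overall charge of +1 the scandium centre must be in the +3 oxidation state.
Scandium is a group-3 element; Sc(III) is therefore d⁰.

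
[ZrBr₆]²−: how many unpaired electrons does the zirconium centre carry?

0

Summing ligand charges against the −2 overall charge gives an oxidation state of +4 for zirconium.
Zr sits in group 4, so the d-electron count is 4 − 4 = 0.
In an octahedral field the d⁰ configuration is t₂g⁰e_g⁰, giving 0 unpaired electrons.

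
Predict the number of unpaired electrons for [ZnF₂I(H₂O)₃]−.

Each fluoride is −1; each iodide is −1; water is neutral; balancing the −1 overall charge requires Zn(II).
Zn sits in group 12, so the d-electron count is 12 − 2 = 10.
In an octahedral field the d¹⁰ configuration is t₂g⁶e_g⁴, giving 0 unpaired electrons.

0 unpaired electrons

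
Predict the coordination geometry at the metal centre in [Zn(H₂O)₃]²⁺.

trigonal planar

Water is neutral; balancing the +2 overall charge requires Zn(II).
Zn sits in group 12, so the d-electron count is 12 − 2 = 10.
Coordination number: 3.
Three ligands around a d¹⁰ centre minimise repulsion in a trigonal-planar arrangement.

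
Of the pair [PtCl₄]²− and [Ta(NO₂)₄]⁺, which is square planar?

For [PtCl₄]²−: Each chloride is −1; balancing the −2 overall charge requires Pt(II). Pt sits in group 10, so the d-electron count is 10 − 2 = 8. A 5d d⁸ ion has a large crystal-field splitting; square planar leaves the high-energy d_{x²−y²} orbital empty and maximises CFSE. → square planar.
For [Ta(NO₂)₄]⁺: Ligand charges: each nitro (N-bound nitrite) is −1. With an overall charge of +1 the tantalum centre must be in the +5 oxidation state. Ta sits in group 5, so the d-electron count is 5 − 5 = 0. A d⁰ ion has no crystal-field stabilisation preference between square planar and tetrahedral, so four ligands adopt the sterically favoured tetrahedral geometry. → tetrahedral.

[PtCl₄]²−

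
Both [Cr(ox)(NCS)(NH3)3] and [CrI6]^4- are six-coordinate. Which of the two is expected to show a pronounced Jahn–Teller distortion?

[CrI6]^4-

[Cr(ox)(NCS)(NH3)3]: Ligand charges: each oxalate is −2; each isothiocyanate is −1; ammonia is neutral. With an overall charge of 0 the chromium centre must be in the +3 oxidation state. Chromium is a group-6 element; Cr(III) is therefore d³. The d³ configuration leaves the e_g set evenly filled (or empty) — no strong Jahn–Teller driving force.
[CrI6]^4-: Each iodide is −1; balancing the −4 overall charge requires Cr(II). Chromium is a group-6 element; Cr(II) is therefore d⁴. Iodide is a weak-field ligand for a first-row metal, so the complex is high-spin. The t₂g³e_g¹ (high-spin) configuration has an unevenly filled e_g set; the Jahn–Teller theorem predicts a tetragonal distortion (typically axial elongation) to lift the degeneracy.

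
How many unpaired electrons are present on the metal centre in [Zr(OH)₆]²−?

Ligand charges: each hydroxide is −1. With an overall charge of −2 the zirconium centre must be in the +4 oxidation state.
Zr sits in group 4, so the d-electron count is 4 − 4 = 0.
In an octahedral field the d⁰ configuration is t₂g⁰e_g⁰, giving 0 unpaired electrons.

0 unpaired electrons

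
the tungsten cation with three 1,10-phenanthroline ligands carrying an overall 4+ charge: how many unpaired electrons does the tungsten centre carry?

1,10-phenanthroline is neutral; balancing the +4 overall charge requires W(IV).
Group 6 minus oxidation state 4 gives a d² configuration.
Counting donor atoms: 3×1,10-phenanthroline (bidentate) → 6 donors. Coordination number = 6.
In an octahedral field the d² configuration is t₂g²e_g⁰ (only one arrangement possible), giving 2 unpaired electrons.

2 unpaired electrons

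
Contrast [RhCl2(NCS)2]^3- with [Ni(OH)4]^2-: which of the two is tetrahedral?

For [RhCl2(NCS)2]^3-: Summing ligand charges against the −3 overall charge gives an oxidation state of +1 for rhodium. Group 9 minus oxidation state 1 gives a d⁸ configuration. A 4d d⁸ ion has a large crystal-field splitting; square planar leaves the high-energy d_{x²−y²} orbital empty and maximises CFSE. → square planar.
For [Ni(OH)4]^2-: Each hydroxide is −1; balancing the −2 overall charge requires Ni(II). Group 10 minus oxidation state 2 gives a d⁸ configuration. Hydroxide is a weak-field ligand. With weak-field ligands the CFSE gain from square planar is small, so a 3d d⁸ ion takes the sterically preferred tetrahedral geometry. → tetrahedral.

[Ni(OH)4]^2-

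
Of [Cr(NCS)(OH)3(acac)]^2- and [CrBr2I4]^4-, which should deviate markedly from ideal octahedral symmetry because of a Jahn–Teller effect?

[CrBr2I4]^4-

[Cr(NCS)(OH)3(acac)]^2-: Ligand charges: each isothiocyanate is −1; each hydroxide is −1; each acetylacetonate is −1. With an overall charge of −2 the chromium centre must be in the +3 oxidation state. Cr sits in group 6, so the d-electron count is 6 − 3 = 3. The d³ configuration leaves the e_g set evenly filled (or empty) — no strong Jahn–Teller driving force.
[CrBr2I4]^4-: Ligand charges: each bromide is −1; each iodide is −1. With an overall charge of −4 the chromium centre must be in the +2 oxidation state. Cr sits in group 6, so the d-electron count is 6 − 2 = 4. Bromide and iodide are weak-field ligands for a first-row metal, so the complex is high-spin. The t₂g³e_g¹ (high-spin) configuration has an unevenly filled e_g set; the Jahn–Teller theorem predicts a tetragonal distortion (typically axial elongation) to lift the degeneracy.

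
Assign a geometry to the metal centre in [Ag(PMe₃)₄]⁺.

tetrahedral

Trimethylphosphine is neutral; balancing the +1 overall charge requires Ag(I).
Silver is a group-11 element; Ag(I) is therefore d¹⁰.
With 4 monodentate ligands the coordination number is 4.
A d¹⁰ ion has no crystal-field stabilisation preference between square planar and tetrahedral, so four ligands adopt the sterically favoured tetrahedral geometry.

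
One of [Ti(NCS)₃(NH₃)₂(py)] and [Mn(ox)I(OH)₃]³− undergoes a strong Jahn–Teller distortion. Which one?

[Mn(ox)I(OH)₃]³−

[Ti(NCS)₃(NH₃)₂(py)]: Ligand charges: each isothiocyanate is −1; ammonia is neutral; pyridine is neutral. With an overall charge of 0 the titanium centre must be in the +3 oxidation state. Ti sits in group 4, so the d-electron count is 4 − 3 = 1. The d¹ configuration leaves the e_g set evenly filled (or empty) — no strong Jahn–Teller driving force.
[Mn(ox)I(OH)₃]³−: Ligand charges: each oxalate is −2; each iodide is −1; each hydroxide is −1. With an overall charge of −3 the manganese centre must be in the +3 oxidation state. Mn sits in group 7, so the d-electron count is 7 − 3 = 4. Hydroxide, iodide, and oxalate are weak-field ligands for a first-row metal, so the complex is high-spin. The t₂g³e_g¹ (high-spin) configuration has an unevenly filled e_g set; the Jahn–Teller theorem predicts a tetragonal distortion (typically axial elongation) to lift the degeneracy.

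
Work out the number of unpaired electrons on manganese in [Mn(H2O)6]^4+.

Ligand charges: water is neutral. With an overall charge of +4 the manganese centre must be in the +4 oxidation state.
Mn sits in group 7, so the d-electron count is 7 − 4 = 3.
In an octahedral field the d³ configuration is t₂g³e_g⁰ (only one arrangement possible), giving 3 unpaired electrons.

3 unpaired electrons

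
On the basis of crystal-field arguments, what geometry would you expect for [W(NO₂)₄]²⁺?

tetrahedral

Ligand charges: each nitro (N-bound nitrite) is −1. With an overall charge of +2 the tungsten centre must be in the +6 oxidation state.
Group 6 minus oxidation state 6 gives a d⁰ configuration.
With 4 monodentate ligands the coordination number is 4.
A d⁰ ion has no crystal-field stabilisation preference between square planar and tetrahedral, so four ligands adopt the sterically favoured tetrahedral geometry.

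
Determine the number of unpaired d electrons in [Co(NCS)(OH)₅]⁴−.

3 unpaired electrons

Summing ligand charges against the −4 overall charge gives an oxidation state of +2 for cobalt.
Cobalt is a group-9 element; Co(II) is therefore d⁷.
The spin state decides the count: Hydroxide and isothiocyanate are weak-field ligands for a first-row metal, so the complex is high-spin.
An octahedral high-spin d⁷ ion is t₂g⁵e_g², giving 3 unpaired electrons.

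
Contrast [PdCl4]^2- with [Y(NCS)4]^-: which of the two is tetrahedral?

[Y(NCS)4]^-

For [PdCl4]^2-: Summing ligand charges against the −2 overall charge gives an oxidation state of +2 for palladium. Palladium is a group-10 element; Pd(II) is therefore d⁸. A 4d d⁸ ion has a large crystal-field splitting; square planar leaves the high-energy d_{x²−y²} orbital empty and maximises CFSE. → square planar.
For [Y(NCS)4]^-: Each isothiocyanate is −1; balancing the −1 overall charge requires Y(III). Group 3 minus oxidation state 3 gives a d⁰ configuration. A d⁰ ion has no crystal-field stabilisation preference between square planar and tetrahedral, so four ligands adopt the sterically favoured tetrahedral geometry. → tetrahedral.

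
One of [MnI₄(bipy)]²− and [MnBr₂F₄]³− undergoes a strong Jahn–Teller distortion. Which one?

[MnI₄(bipy)]²−: Each iodide is −1; 2,2′-bipyridine is neutral; balancing the −2 overall charge requires Mn(II). Group 7 minus oxidation state 2 gives a d⁵ configuration. Iodide is a weak-field ligand for a first-row metal, so the complex is high-spin. The d⁵ configuration leaves the e_g set evenly filled (or empty) — no strong Jahn–Teller driving force.
[MnBr₂F₄]³−: Summing ligand charges against the −3 overall charge gives an oxidation state of +3 for manganese. Manganese is a group-7 element; Mn(III) is therefore d⁴. Bromide and fluoride are weak-field ligands for a first-row metal, so the complex is high-spin. The t₂g³e_g¹ (high-spin) configuration has an unevenly filled e_g set; the Jahn–Teller theorem predicts a tetragonal distortion (typically axial elongation) to lift the degeneracy.

[MnBr₂F₄]³−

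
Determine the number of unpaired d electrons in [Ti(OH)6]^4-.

Summing ligand charges against the −4 overall charge gives an oxidation state of +2 for titanium.
Titanium is a group-4 element; Ti(II) is therefore d².
In an octahedral field the d² configuration is t₂g²e_g⁰ (only one arrangement possible), giving 2 unpaired electrons.

2 unpaired electrons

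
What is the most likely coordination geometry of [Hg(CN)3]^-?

trigonal planar

Summing ligand charges against the −1 overall charge gives an oxidation state of +2 for mercury.
Group 12 minus oxidation state 2 gives a d¹⁰ configuration.
Coordination number: 3.
Three ligands around a d¹⁰ centre minimise repulsion in a trigonal-planar arrangement.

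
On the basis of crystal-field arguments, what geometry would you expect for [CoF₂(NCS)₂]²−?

Ligand charges: each fluoride is −1; each isothiocyanate is −1. With an overall charge of −2 the cobalt centre must be in the +2 oxidation state.
Group 9 minus oxidation state 2 gives a d⁷ configuration.
With 4 monodentate ligands the coordination number is 4.
Fluoride and isothiocyanate are weak-field ligands.
For a high-spin 3d d⁷ ion with weak-field ligands the small Δₜ gives little square-planar CFSE advantage, so four ligands adopt the sterically favoured tetrahedral geometry.

tetrahedral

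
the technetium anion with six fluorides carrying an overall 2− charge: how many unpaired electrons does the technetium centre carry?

Ligand charges: each fluoride is −1. With an overall charge of −2 the technetium centre must be in the +4 oxidation state.
Group 7 minus oxidation state 4 gives a d³ configuration.
In an octahedral field the d³ configuration is t₂g³e_g⁰ (only one arrangement possible), giving 3 unpaired electrons.

3 unpaired electrons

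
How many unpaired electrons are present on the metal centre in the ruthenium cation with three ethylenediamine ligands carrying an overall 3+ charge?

Ligand charges: ethylenediamine is neutral. With an overall charge of +3 the ruthenium centre must be in the +3 oxidation state.
Ru sits in group 8, so the d-electron count is 8 − 3 = 5.
Counting donor atoms: 3×ethylenediamine (bidentate) → 6 donors. Coordination number = 6.
The spin state decides the count: a 4d ion has a large Δₒ and is invariably low-spin.
An octahedral low-spin d⁵ ion is t₂g⁵e_g⁰, giving 1 unpaired electron.

1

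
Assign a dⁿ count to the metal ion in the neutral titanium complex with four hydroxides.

d0

Summing ligand charges against the 0 overall charge gives an oxidation state of +4 for titanium.
Group 4 minus oxidation state 4 gives a d⁰ configuration.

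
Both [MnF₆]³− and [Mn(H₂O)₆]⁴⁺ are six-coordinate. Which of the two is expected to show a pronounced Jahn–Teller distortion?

[MnF₆]³−

[MnF₆]³−: Each fluoride is −1; balancing the −3 overall charge requires Mn(III). Group 7 minus oxidation state 3 gives a d⁴ configuration. Fluoride is a weak-field ligand for a first-row metal, so the complex is high-spin. The t₂g³e_g¹ (high-spin) configuration has an unevenly filled e_g set; the Jahn–Teller theorem predicts a tetragonal distortion (typically axial elongation) to lift the degeneracy.
[Mn(H₂O)₆]⁴⁺: Summing ligand charges against the +4 overall charge gives an oxidation state of +4 for manganese. Group 7 minus oxidation state 4 gives a d³ configuration. The d³ configuration leaves the e_g set evenly filled (or empty) — no strong Jahn–Teller driving force.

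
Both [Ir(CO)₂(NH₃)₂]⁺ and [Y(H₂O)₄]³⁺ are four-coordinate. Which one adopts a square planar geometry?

[Ir(CO)₂(NH₃)₂]⁺

For [Ir(CO)₂(NH₃)₂]⁺: Carbonyl is neutral; ammonia is neutral; balancing the +1 overall charge requires Ir(I). Ir sits in group 9, so the d-electron count is 9 − 1 = 8. A 5d d⁸ ion has a large crystal-field splitting; square planar leaves the high-energy d_{x²−y²} orbital empty and maximises CFSE. → square planar.
For [Y(H₂O)₄]³⁺: Summing ligand charges against the +3 overall charge gives an oxidation state of +3 for yttrium. Group 3 minus oxidation state 3 gives a d⁰ configuration. A d⁰ ion has no crystal-field stabilisation preference between square planar and tetrahedral, so four ligands adopt the sterically favoured tetrahedral geometry. → tetrahedral.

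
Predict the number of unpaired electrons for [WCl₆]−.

Each chloride is −1; balancing the −1 overall charge requires W(V).
W sits in group 6, so the d-electron count is 6 − 5 = 1.
In an octahedral field the d¹ configuration is t₂g¹e_g⁰ (only one arrangement possible), giving 1 unpaired electron.

1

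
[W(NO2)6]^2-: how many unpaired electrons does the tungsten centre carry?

2

Summing ligand charges against the −2 overall charge gives an oxidation state of +4 for tungsten.
Tungsten is a group-6 element; W(IV) is therefore d².
In an octahedral field the d² configuration is t₂g²e_g⁰ (only one arrangement possible), giving 2 unpaired electrons.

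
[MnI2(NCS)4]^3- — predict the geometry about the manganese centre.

Each iodide is −1; each isothiocyanate is −1; balancing the −3 overall charge requires Mn(III).
Mn sits in group 7, so the d-electron count is 7 − 3 = 4.
With 6 monodentate ligands the coordination number is 6.
Six donors around a single metal centre give an octahedral coordination sphere.

octahedral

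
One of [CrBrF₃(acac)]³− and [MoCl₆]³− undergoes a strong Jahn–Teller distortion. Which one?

[CrBrF₃(acac)]³−

[CrBrF₃(acac)]³−: Ligand charges: each bromide is −1; each fluoride is −1; each acetylacetonate is −1. With an overall charge of −3 the chromium centre must be in the +2 oxidation state. Cr sits in group 6, so the d-electron count is 6 − 2 = 4. Acetylacetonate, bromide, and fluoride are weak-field ligands for a first-row metal, so the complex is high-spin. The t₂g³e_g¹ (high-spin) configuration has an unevenly filled e_g set; the Jahn–Teller theorem predicts a tetragonal distortion (typically axial elongation) to lift the degeneracy.
[MoCl₆]³−: Each chloride is −1; balancing the −3 overall charge requires Mo(III). Mo sits in group 6, so the d-electron count is 6 − 3 = 3. The d³ configuration leaves the e_g set evenly filled (or empty) — no strong Jahn–Teller driving force.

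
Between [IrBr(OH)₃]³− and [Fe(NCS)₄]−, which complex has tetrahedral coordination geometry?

For [IrBr(OH)₃]³−: Each bromide is −1; each hydroxide is −1; balancing the −3 overall charge requires Ir(I). Group 9 minus oxidation state 1 gives a d⁸ configuration. A 5d d⁸ ion has a large crystal-field splitting; square planar leaves the high-energy d_{x²−y²} orbital empty and maximises CFSE. → square planar.
For [Fe(NCS)₄]−: Each isothiocyanate is −1; balancing the −1 overall charge requires Fe(III). Group 8 minus oxidation state 3 gives a d⁵ configuration. A high-spin d⁵ ion has zero CFSE in either geometry, so four ligands adopt the sterically favoured tetrahedral geometry. → tetrahedral.

[Fe(NCS)₄]−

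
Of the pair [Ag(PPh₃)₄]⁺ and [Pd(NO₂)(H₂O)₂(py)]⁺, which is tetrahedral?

For [Ag(PPh₃)₄]⁺: Ligand charges: triphenylphosphine is neutral. With an overall charge of +1 the silver centre must be in the +1 oxidation state. Group 11 minus oxidation state 1 gives a d¹⁰ configuration. A d¹⁰ ion has no crystal-field stabilisation preference between square planar and tetrahedral, so four ligands adopt the sterically favoured tetrahedral geometry. → tetrahedral.
For [Pd(NO₂)(H₂O)₂(py)]⁺: Each nitro (N-bound nitrite) is −1; water is neutral; pyridine is neutral; balancing the +1 overall charge requires Pd(II). Palladium is a group-10 element; Pd(II) is therefore d⁸. A 4d d⁸ ion has a large crystal-field splitting; square planar leaves the high-energy d_{x²−y²} orbital empty and maximises CFSE. → square planar.

[Ag(PPh₃)₄]⁺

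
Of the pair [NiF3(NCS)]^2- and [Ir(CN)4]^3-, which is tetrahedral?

[NiF3(NCS)]^2-

For [NiF3(NCS)]^2-: Ligand charges: each fluoride is −1; each isothiocyanate is −1. With an overall charge of −2 the nickel centre must be in the +2 oxidation state. Group 10 minus oxidation state 2 gives a d⁸ configuration. Fluoride and isothiocyanate are weak-field ligands. With weak-field ligands the CFSE gain from square planar is small, so a 3d d⁸ ion takes the sterically preferred tetrahedral geometry. → tetrahedral.
For [Ir(CN)4]^3-: Each cyanide is −1; balancing the −3 overall charge requires Ir(I). Group 9 minus oxidation state 1 gives a d⁸ configuration. A 5d d⁸ ion has a large crystal-field splitting; square planar leaves the high-energy d_{x²−y²} orbital empty and maximises CFSE. → square planar.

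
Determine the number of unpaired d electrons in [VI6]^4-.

3

Ligand charges: each iodide is −1. With an overall charge of −4 the vanadium centre must be in the +2 oxidation state.
Group 5 minus oxidation state 2 gives a d³ configuration.
In an octahedral field the d³ configuration is t₂g³e_g⁰ (only one arrangement possible), giving 3 unpaired electrons.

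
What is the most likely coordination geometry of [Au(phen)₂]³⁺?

Summing ligand charges against the +3 overall charge gives an oxidation state of +3 for gold.
Group 11 minus oxidation state 3 gives a d⁸ configuration.
Counting donor atoms: 2×1,10-phenanthroline (bidentate) → 4 donors. Coordination number = 4.
A 5d d⁸ ion has a large crystal-field splitting; square planar leaves the high-energy d_{x²−y²} orbital empty and maximises CFSE.

square planar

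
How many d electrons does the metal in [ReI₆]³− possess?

d⁴

Ligand charges: each iodide is −1. With an overall charge of −3 the rhenium centre must be in the +3 oxidation state.
Group 7 minus oxidation state 3 gives a d⁴ configuration.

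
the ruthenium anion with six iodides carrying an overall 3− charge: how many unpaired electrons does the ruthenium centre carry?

Each iodide is −1; balancing the −3 overall charge requires Ru(III).
Ru sits in group 8, so the d-electron count is 8 − 3 = 5.
The spin state decides the count: a 4d ion has a large Δₒ and is invariably low-spin.
An octahedral low-spin d⁵ ion is t₂g⁵e_g⁰, giving 1 unpaired electron.

1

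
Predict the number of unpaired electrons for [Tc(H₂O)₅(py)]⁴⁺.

3

Summing ligand charges against the +4 overall charge gives an oxidation state of +4 for technetium.
Tc sits in group 7, so the d-electron count is 7 − 4 = 3.
In an octahedral field the d³ configuration is t₂g³e_g⁰ (only one arrangement possible), giving 3 unpaired electrons.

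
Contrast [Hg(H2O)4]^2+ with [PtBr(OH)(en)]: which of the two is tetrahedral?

[Hg(H2O)4]^2+

For [Hg(H2O)4]^2+: Ligand charges: water is neutral. With an overall charge of +2 the mercury centre must be in the +2 oxidation state. Group 12 minus oxidation state 2 gives a d¹⁰ configuration. A d¹⁰ ion has no crystal-field stabilisation preference between square planar and tetrahedral, so four ligands adopt the sterically favoured tetrahedral geometry. → tetrahedral.
For [PtBr(OH)(en)]: Ligand charges: each bromide is −1; each hydroxide is −1; ethylenediamine is neutral. With an overall charge of 0 the platinum centre must be in the +2 oxidation state. Pt sits in group 10, so the d-electron count is 10 − 2 = 8. A 5d d⁸ ion has a large crystal-field splitting; square planar leaves the high-energy d_{x²−y²} orbital empty and maximises CFSE. → square planar.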